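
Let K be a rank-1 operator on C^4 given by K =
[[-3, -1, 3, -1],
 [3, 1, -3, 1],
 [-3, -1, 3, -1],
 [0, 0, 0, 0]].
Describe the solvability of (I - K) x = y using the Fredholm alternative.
(I - K) is singular (det(I - K) = 0, i.e. 1 ∈ sigma(K)). (I - K) x = y is solvable iff y ⊥ ker((I - K)^*) = span{(-3, -1, 3, -1)}, i.e. iff -3y_1 - y_2 + 3y_3 - y_4 = 0. When solvable, the solutions are x = y + c·(1, -1, 1, 0), c arbitrary (ker(I - K) = span{(1, -1, 1, 0)}, dimension 1).

K has rank 1, so it is an outer product K = u v^T: every row of K is a multiple of one row vector. Reading off the entries, u = (1, -1, 1, 0) and v = (-3, -1, 3, -1) (row i of K equals u_i·v^T). A rank-one matrix u v^T satisfies K u = u (v·u) and kills the (3)-dimensional subspace v^⊥, so its characteristic polynomial is lambda^3 (lambda - v·u) with v·u = tr K = 1. Hence the eigenvalues of I - K are 1 (multiplicity 3) and 1 - (1) = 0, so det(I - K) = 0. (Direct check: I - K =
[[4, 1, -3, 1],
 [-3, 0, 3, -1],
 [3, 1, -2, 1],
 [0, 0, 0, 1]]
has determinant 0.) So 1 is an eigenvalue of K and (I - K) is not invertible. The finite-dimensional Fredholm alternative says: either (I - K) is invertible, or ker(I - K) ≠ {0} and then range(I - K) = ker((I - K)^*)^⊥, with dim ker(I - K) = dim ker((I - K)^*). We are in the second case, so we need both kernels. Kernel of I - K: (I - K) u = u - u (v·u) = u - u = 0, so ker(I - K) = span{u} = span{(1, -1, 1, 0)} (it is exactly 1-dimensional because rank(I - K) = 3). Kernel of the adjoint: K is real, so (I - K)^* = I - K^T = I - v u^T, and (I - v u^T) v = v - v (u·v) = 0; hence ker((I - K)^*) = span{v} = span{(-3, -1, 3, -1)}. Therefore (I - K) x = y is solvable iff <y, v> = 0, i.e. iff -3y_1 - y_2 + 3y_3 - y_4 = 0. When this holds, K y = u (v·y) = 0, so (I - K) y = y and x = y is a particular solution; the full solution set is the line x = y + c·u = y + c·(1, -1, 1, 0), c ∈ C.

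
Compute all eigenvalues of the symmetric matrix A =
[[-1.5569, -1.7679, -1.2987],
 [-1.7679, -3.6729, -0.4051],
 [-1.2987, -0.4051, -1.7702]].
sigma(A) ≈ {-5, -2, 0}

A is real symmetric, so its spectrum consists of real eigenvalues. Expanding the characteristic polynomial of the displayed matrix gives
  det(λ I - A) = p(λ) = λ^3 + (7)λ^2 + (10)λ + (0).
Solving p(λ) = 0 yields eigenvalues ≈ -5, -2, 0. (A is shown rounded to 4 decimals, so these recover the underlying integer eigenvalues to within that precision.)
Verification: the trace of A = -7 equals the sum of eigenvalues -7, and det(A) ≈ 0.0002 matches the eigenvalue product 0.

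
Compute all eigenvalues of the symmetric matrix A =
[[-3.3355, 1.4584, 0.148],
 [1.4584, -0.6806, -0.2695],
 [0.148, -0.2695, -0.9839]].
sigma(A) ≈ {-4, -1, 0}

A is real symmetric, so its spectrum consists of real eigenvalues. Expanding the characteristic polynomial of the displayed matrix gives
  det(λ I - A) = p(λ) = λ^3 + (5)λ^2 + (4)λ + (0).
Solving p(λ) = 0 yields eigenvalues ≈ -4, -1, 0. (A is shown rounded to 4 decimals, so these recover the underlying integer eigenvalues to within that precision.)
Verification: the trace of A = -5 equals the sum of eigenvalues -5, and det(A) ≈ -0.0001 matches the eigenvalue product 0.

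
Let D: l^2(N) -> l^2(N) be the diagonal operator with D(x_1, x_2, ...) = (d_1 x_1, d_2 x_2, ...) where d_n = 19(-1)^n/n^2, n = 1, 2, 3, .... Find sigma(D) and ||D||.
sigma(D) = {19(-1)^n/n^2 : n ≥ 1} ∪ {0}; ||D|| = 19

A bounded diagonal operator on l^2 with diagonal entries d_n has spectrum equal to the closure of {d_n : n ≥ 1}: every d_n is an eigenvalue (with eigenvector e_n), so {d_n} ⊂ sigma(D); the spectrum is closed, so its closure is too; and for lambda not in the closure, (D - lambda I) has bounded inverse (the diagonal entries 1/(d_n - lambda) are bounded). For our sequence d_n = 19(-1)^n/n^2, n = 1, 2, 3, ...:
  - {d_n} = {19(-1)^n/n^2 : n ≥ 1}; the only limit point is 0
  - closure = {19(-1)^n/n^2 : n ≥ 1} ∪ {0}
For the norm: a diagonal operator has ||D|| = sup_n |d_n|. Here |d_n| = 19/n^2 is decreasing, so sup_n |d_n| = |d_1| = 19. So ||D|| = 19.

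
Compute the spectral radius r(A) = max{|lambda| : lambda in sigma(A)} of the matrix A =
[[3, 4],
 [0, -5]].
r(A) = 5

The eigenvalues of A are the roots of its characteristic polynomial. With M = A (coefficients from the trace and determinant):
  p(λ) = det(λ I - M) = λ^2 + 2λ - 15.
For λ^2 + 2λ - 15 the discriminant is 64. It is a perfect square (8^2), so the roots are rational: λ = (-2 ± 8)/2 = 3, -5.
Thus the eigenvalues (to 4 decimals) are 3 (modulus 3); -5 (modulus 5). The spectral radius is the largest modulus: r(A) = 5. (Cross-check: r(A) ≤ ||A||_2 ≈ 6.7082; equality holds whenever A is normal, though it can also hold for some non-normal A.)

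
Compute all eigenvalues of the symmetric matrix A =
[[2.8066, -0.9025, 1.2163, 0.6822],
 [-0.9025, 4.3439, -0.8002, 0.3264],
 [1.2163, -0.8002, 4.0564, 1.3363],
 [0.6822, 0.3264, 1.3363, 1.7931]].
sigma(A) ≈ {1, 2, 4, 6}

A is real symmetric, so its spectrum consists of real eigenvalues. Expanding the characteristic polynomial of the displayed matrix gives
  det(λ I - A) = p(λ) = λ^4 + (-13)λ^3 + (56)λ^2 + (-92)λ + (48).
Solving p(λ) = 0 yields eigenvalues ≈ 1, 2, 4, 6. (A is shown rounded to 4 decimals, so these recover the underlying integer eigenvalues to within that precision.)
Verification: the trace of A = 13 equals the sum of eigenvalues 13, and det(A) ≈ 48.0003 matches the eigenvalue product 48.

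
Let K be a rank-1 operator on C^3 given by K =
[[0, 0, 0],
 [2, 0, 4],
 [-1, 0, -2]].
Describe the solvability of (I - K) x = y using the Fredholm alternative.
(I - K) is invertible (det(I - K) = 3 ≠ 0), so for every y in C^3 the equation (I - K) x = y has a unique solution.

K has rank 1, so it is an outer product K = u v^T: every row of K is a multiple of one row vector. Reading off the entries, u = (0, 2, -1) and v = (1, 0, 2) (row i of K equals u_i·v^T). A rank-one matrix u v^T satisfies K u = u (v·u) and kills the (2)-dimensional subspace v^⊥, so its characteristic polynomial is lambda^2 (lambda - v·u) with v·u = tr K = -2. Hence the eigenvalues of I - K are 1 (multiplicity 2) and 1 - (-2) = 3, so det(I - K) = 3. (Direct check: I - K =
[[1, 0, 0],
 [-2, 1, -4],
 [1, 0, 3]]
has determinant 3.) The finite-dimensional Fredholm alternative says: either (I - K) is invertible, or ker(I - K) ≠ {0} and then range(I - K) = ker((I - K)^*)^⊥, with dim ker(I - K) = dim ker((I - K)^*). Since det(I - K) ≠ 0, 1 is not an eigenvalue of K and ker(I - K) = {0}, so we are in the first case: for every y there is a unique x = (I - K)^(-1) y. Explicitly, by the Sherman–Morrison formula, (I - u v^T)^(-1) = I + u v^T/(1 - v·u), i.e. (I - K)^(-1) = I + K/(3).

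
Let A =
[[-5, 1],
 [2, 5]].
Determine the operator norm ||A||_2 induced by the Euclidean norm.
||A||_2 = sqrt((55 + sqrt(109))/2) ≈ 5.7202 (= sqrt(largest eigenvalue of A^T A))

||A||_2 = sigma_max(A) = sqrt(lambda_max(A^T A)). Form the symmetric matrix M = A^T A =
[[29, 5],
 [5, 26]].
Its characteristic polynomial (trace, determinant of M give the coefficients) is
  p(λ) = det(λ I - M) = λ^2 - 55λ + 729.
For λ^2 - 55λ + 729 the discriminant is 109. It is nonnegative but not a perfect square, so the roots are real and irrational: λ = (55 ± sqrt(109))/2 ≈ 32.7202, 22.2798.
So the eigenvalues of A^T A are ≈ 22.2798, 32.7202 (all ≥ 0, as they must be for A^T A). The largest is λ_max = (55 + sqrt(109))/2 ≈ 32.7202, hence ||A||_2 = sqrt(λ_max) = sqrt((55 + sqrt(109))/2) ≈ 5.7202.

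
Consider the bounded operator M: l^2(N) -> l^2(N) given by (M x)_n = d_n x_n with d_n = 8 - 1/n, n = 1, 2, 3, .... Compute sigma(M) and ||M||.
sigma(M) = {8 - 1/n : n ≥ 1} ∪ {8}; ||M|| = 8

A bounded diagonal operator on l^2 with diagonal entries d_n has spectrum equal to the closure of {d_n : n ≥ 1}: every d_n is an eigenvalue (with eigenvector e_n), so {d_n} ⊂ sigma(M); the spectrum is closed, so its closure is too; and for lambda not in the closure, (M - lambda I) has bounded inverse (the diagonal entries 1/(d_n - lambda) are bounded). For our sequence d_n = 8 - 1/n, n = 1, 2, 3, ...:
  - {d_n} = {8 - 1/n : n ≥ 1}; the only limit point is 8
  - closure = {8 - 1/n : n ≥ 1} ∪ {8}
For the norm: a diagonal operator has ||M|| = sup_n |d_n|. Here d_n = 8 - 1/n increases monotonically from d_1 = 7 toward 8, with all terms in [7, 8); so sup_n |d_n| = 8 (the supremum is the limit, not attained). So ||M|| = 8.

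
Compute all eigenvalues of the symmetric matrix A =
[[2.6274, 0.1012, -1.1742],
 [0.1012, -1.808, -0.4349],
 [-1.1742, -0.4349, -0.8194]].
sigma(A) ≈ {-2, -1, 3}

A is real symmetric, so its spectrum consists of real eigenvalues. Expanding the characteristic polynomial of the displayed matrix gives
  det(λ I - A) = p(λ) = λ^3 + (0)λ^2 + (-7)λ + (-6).
Solving p(λ) = 0 yields eigenvalues ≈ -2, -1, 3. (A is shown rounded to 4 decimals, so these recover the underlying integer eigenvalues to within that precision.)
Verification: the trace of A = 0 equals the sum of eigenvalues 0, and det(A) ≈ 6.0000 matches the eigenvalue product 6.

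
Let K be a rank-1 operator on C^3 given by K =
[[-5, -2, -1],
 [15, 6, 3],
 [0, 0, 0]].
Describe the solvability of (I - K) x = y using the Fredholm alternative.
(I - K) is singular (det(I - K) = 0, i.e. 1 ∈ sigma(K)). (I - K) x = y is solvable iff y ⊥ ker((I - K)^*) = span{(-5, -2, -1)}, i.e. iff -5y_1 - 2y_2 - y_3 = 0. When solvable, the solutions are x = y + c·(1, -3, 0), c arbitrary (ker(I - K) = span{(1, -3, 0)}, dimension 1).

K has rank 1, so it is an outer product K = u v^T: every row of K is a multiple of one row vector. Reading off the entries, u = (1, -3, 0) and v = (-5, -2, -1) (row i of K equals u_i·v^T). A rank-one matrix u v^T satisfies K u = u (v·u) and kills the (2)-dimensional subspace v^⊥, so its characteristic polynomial is lambda^2 (lambda - v·u) with v·u = tr K = 1. Hence the eigenvalues of I - K are 1 (multiplicity 2) and 1 - (1) = 0, so det(I - K) = 0. (Direct check: I - K =
[[6, 2, 1],
 [-15, -5, -3],
 [0, 0, 1]]
has determinant 0.) So 1 is an eigenvalue of K and (I - K) is not invertible. The finite-dimensional Fredholm alternative says: either (I - K) is invertible, or ker(I - K) ≠ {0} and then range(I - K) = ker((I - K)^*)^⊥, with dim ker(I - K) = dim ker((I - K)^*). We are in the second case, so we need both kernels. Kernel of I - K: (I - K) u = u - u (v·u) = u - u = 0, so ker(I - K) = span{u} = span{(1, -3, 0)} (it is exactly 1-dimensional because rank(I - K) = 2). Kernel of the adjoint: K is real, so (I - K)^* = I - K^T = I - v u^T, and (I - v u^T) v = v - v (u·v) = 0; hence ker((I - K)^*) = span{v} = span{(-5, -2, -1)}. Therefore (I - K) x = y is solvable iff <y, v> = 0, i.e. iff -5y_1 - 2y_2 - y_3 = 0. When this holds, K y = u (v·y) = 0, so (I - K) y = y and x = y is a particular solution; the full solution set is the line x = y + c·u = y + c·(1, -3, 0), c ∈ C.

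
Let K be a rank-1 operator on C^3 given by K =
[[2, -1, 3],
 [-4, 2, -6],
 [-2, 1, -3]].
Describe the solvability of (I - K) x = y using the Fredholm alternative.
(I - K) is singular (det(I - K) = 0, i.e. 1 ∈ sigma(K)). (I - K) x = y is solvable iff y ⊥ ker((I - K)^*) = span{(2, -1, 3)}, i.e. iff 2y_1 - y_2 + 3y_3 = 0. When solvable, the solutions are x = y + c·(1, -2, -1), c arbitrary (ker(I - K) = span{(1, -2, -1)}, dimension 1).

K has rank 1, so it is an outer product K = u v^T: every row of K is a multiple of one row vector. Reading off the entries, u = (1, -2, -1) and v = (2, -1, 3) (row i of K equals u_i·v^T). A rank-one matrix u v^T satisfies K u = u (v·u) and kills the (2)-dimensional subspace v^⊥, so its characteristic polynomial is lambda^2 (lambda - v·u) with v·u = tr K = 1. Hence the eigenvalues of I - K are 1 (multiplicity 2) and 1 - (1) = 0, so det(I - K) = 0. (Direct check: I - K =
[[-1, 1, -3],
 [4, -1, 6],
 [2, -1, 4]]
has determinant 0.) So 1 is an eigenvalue of K and (I - K) is not invertible. The finite-dimensional Fredholm alternative says: either (I - K) is invertible, or ker(I - K) ≠ {0} and then range(I - K) = ker((I - K)^*)^⊥, with dim ker(I - K) = dim ker((I - K)^*). We are in the second case, so we need both kernels. Kernel of I - K: (I - K) u = u - u (v·u) = u - u = 0, so ker(I - K) = span{u} = span{(1, -2, -1)} (it is exactly 1-dimensional because rank(I - K) = 2). Kernel of the adjoint: K is real, so (I - K)^* = I - K^T = I - v u^T, and (I - v u^T) v = v - v (u·v) = 0; hence ker((I - K)^*) = span{v} = span{(2, -1, 3)}. Therefore (I - K) x = y is solvable iff <y, v> = 0, i.e. iff 2y_1 - y_2 + 3y_3 = 0. When this holds, K y = u (v·y) = 0, so (I - K) y = y and x = y is a particular solution; the full solution set is the line x = y + c·u = y + c·(1, -2, -1), c ∈ C.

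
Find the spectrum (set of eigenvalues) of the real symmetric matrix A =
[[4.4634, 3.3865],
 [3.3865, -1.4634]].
sigma(A) ≈ {-3, 6}

A is real symmetric, so its spectrum consists of real eigenvalues. Expanding the characteristic polynomial of the displayed matrix gives
  det(λ I - A) = p(λ) = λ^2 + (-3)λ + (-18).
Solving p(λ) = 0 yields eigenvalues ≈ -3, 6. (A is shown rounded to 4 decimals, so these recover the underlying integer eigenvalues to within that precision.)
Verification: the trace of A = 3 equals the sum of eigenvalues 3, and det(A) ≈ -18.0001 matches the eigenvalue product -18.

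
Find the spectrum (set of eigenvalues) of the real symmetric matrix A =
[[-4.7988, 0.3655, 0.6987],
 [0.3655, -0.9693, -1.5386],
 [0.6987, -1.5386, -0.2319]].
sigma(A) ≈ {-5, -2, 1}

A is real symmetric, so its spectrum consists of real eigenvalues. Expanding the characteristic polynomial of the displayed matrix gives
  det(λ I - A) = p(λ) = λ^3 + (6)λ^2 + (3)λ + (-10).
Solving p(λ) = 0 yields eigenvalues ≈ -5, -2, 1. (A is shown rounded to 4 decimals, so these recover the underlying integer eigenvalues to within that precision.)
Verification: the trace of A = -6 equals the sum of eigenvalues -6, and det(A) ≈ 9.9998 matches the eigenvalue product 10.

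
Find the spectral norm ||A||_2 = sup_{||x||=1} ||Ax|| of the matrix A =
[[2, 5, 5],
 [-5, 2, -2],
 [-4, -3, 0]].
||A||_2 ≈ 8.5364 (= sqrt(largest eigenvalue of A^T A))

||A||_2 = sigma_max(A) = sqrt(lambda_max(A^T A)). Form the symmetric matrix M = A^T A =
[[45, 12, 20],
 [12, 38, 21],
 [20, 21, 29]].
Its characteristic polynomial (trace, sum of principal 2x2 minors, determinant of M give the coefficients) is
  p(λ) = det(λ I - M) = λ^3 - 112λ^2 + 3132λ - 20449.
No integer candidate from the rational root theorem (±divisors of 20449) is a root, so the roots are irrational. The cubic discriminant is Δ = 3066373157 > 0, so there are three distinct real roots. p(9) = -604 and p(10) = 671 have opposite signs, so a root lies in (9, 10); Newton's method refines it to λ ≈ 9.4575. p(29) = 576 and p(30) = -289 have opposite signs, so a root lies in (29, 30); Newton's method refines it to λ ≈ 29.6718. p(72) = -2305 and p(73) = 356 have opposite signs, so a root lies in (72, 73); Newton's method refines it to λ ≈ 72.8707. Check (Vieta): the three roots sum to 112, matching tr M = 112.
So the eigenvalues of A^T A are ≈ 9.4575, 29.6718, 72.8707 (all ≥ 0, as they must be for A^T A). The largest is λ_max ≈ 72.8707, hence ||A||_2 = sqrt(λ_max) ≈ 8.5364.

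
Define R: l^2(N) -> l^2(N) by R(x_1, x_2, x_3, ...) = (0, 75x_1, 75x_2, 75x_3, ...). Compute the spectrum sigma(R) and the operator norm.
sigma(R) = closed disk {z in C : |z| ≤ 75}; ||R|| = 75

Note R = 75·U where U is the unit right shift (U x)_k = x_{k-1} (with x_0 := 0); so ||R|| = 75||U|| and sigma(R) = 75·sigma(U). ||R x||^2 = sum_{k≥1} |75x_k|^2 = 5625||x||^2, so ||R|| = 75 and sigma(R) ⊂ {|z| ≤ 75}. For any |lambda| < 75, the equation (R - lambda I) x = 0 forces x_1 = 0, then 75x_k = lambda x_{k+1} ⇒ x = 0, so R has no eigenvalues. But (R - lambda I) is not surjective for |lambda| < 75: solving (R - lambda I) x = e_1 would require x_n proportional to (lambda/75)^(-n), which is not in l^2. So every |lambda| < 75 lies in the residual spectrum. The boundary |lambda| = 75 is in the approximate point spectrum (the spectrum is closed). Hence sigma(R) is the closed disk of radius 75.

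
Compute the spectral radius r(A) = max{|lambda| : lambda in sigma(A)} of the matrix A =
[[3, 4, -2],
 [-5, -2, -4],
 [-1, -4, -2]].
r(A) ≈ 5.4014

The eigenvalues of A are the roots of its characteristic polynomial. With M = A (coefficients from the trace, the sum of principal 2x2 minors, and det A):
  p(λ) = det(λ I - M) = λ^3 + λ^2 - 6λ + 96.
No integer candidate from the rational root theorem (±divisors of 96) is a root, so the roots are irrational. The cubic discriminant is Δ = -258684 < 0, so there is one real root and a complex-conjugate pair. p(-6) = -48 and p(-5) = 26 have opposite signs, so a root lies in (-6, -5); Newton's method refines it to λ ≈ -5.4014. Dividing out (λ - (-5.4014)) leaves approximately λ^2 - 4.4014λ + 17.7733. For λ^2 - 4.4014λ + 17.7733 the discriminant is -51.7213. It is negative, so the remaining roots are the complex-conjugate pair λ ≈ 2.2007 ± 3.5959i. Their product equals the constant term, so |λ|^2 ≈ 17.7733 and |λ| ≈ 4.2158.
Thus the eigenvalues (to 4 decimals) are -5.4014 (modulus 5.4014); 2.2007 ± 3.5959i (modulus 4.2158). The spectral radius is the largest modulus: r(A) ≈ 5.4014. (Cross-check: r(A) ≤ ||A||_2 ≈ 8.2512; equality holds whenever A is normal, though it can also hold for some non-normal A.)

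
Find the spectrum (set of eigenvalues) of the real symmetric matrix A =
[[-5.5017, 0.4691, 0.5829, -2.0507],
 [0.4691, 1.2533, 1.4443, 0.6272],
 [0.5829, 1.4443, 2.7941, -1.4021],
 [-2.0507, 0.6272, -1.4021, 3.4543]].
sigma(A) ≈ {-6, 0, 3, 5}

A is real symmetric, so its spectrum consists of real eigenvalues. Expanding the characteristic polynomial of the displayed matrix gives
  det(λ I - A) = p(λ) = λ^4 + (-2)λ^3 + (-33)λ^2 + (90.0011)λ + (-0.0039).
Solving p(λ) = 0 yields eigenvalues ≈ -6, 0, 3, 5. (A is shown rounded to 4 decimals, so these recover the underlying integer eigenvalues to within that precision.)
Verification: the trace of A = 2 equals the sum of eigenvalues 2, and det(A) ≈ -0.0039 matches the eigenvalue product 0.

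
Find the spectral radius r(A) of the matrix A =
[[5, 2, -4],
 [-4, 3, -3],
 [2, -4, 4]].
r(A) ≈ 7.447

The eigenvalues of A are the roots of its characteristic polynomial. With M = A (coefficients from the trace, the sum of principal 2x2 minors, and det A):
  p(λ) = det(λ I - M) = λ^3 - 12λ^2 + 51λ + 20.
No integer candidate from the rational root theorem (±divisors of 20) is a root, so the roots are irrational. The cubic discriminant is Δ = -248940 < 0, so there is one real root and a complex-conjugate pair. p(-1) = -44 and p(0) = 20 have opposite signs, so a root lies in (-1, 0); Newton's method refines it to λ ≈ -0.3606. Dividing out (λ - (-0.3606)) leaves approximately λ^2 - 12.3606λ + 55.4577. For λ^2 - 12.3606λ + 55.4577 the discriminant is -69.0454. It is negative, so the remaining roots are the complex-conjugate pair λ ≈ 6.1803 ± 4.1547i. Their product equals the constant term, so |λ|^2 ≈ 55.4577 and |λ| ≈ 7.447.
Thus the eigenvalues (to 4 decimals) are -0.3606 (modulus 0.3606); 6.1803 ± 4.1547i (modulus 7.447). The spectral radius is the largest modulus: r(A) ≈ 7.447. (Cross-check: r(A) ≤ ||A||_2 ≈ 8.3801; equality holds whenever A is normal, though it can also hold for some non-normal A.)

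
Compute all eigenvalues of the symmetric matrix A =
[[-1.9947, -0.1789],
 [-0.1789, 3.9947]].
sigma(A) ≈ {-2, 4}

A is real symmetric, so its spectrum consists of real eigenvalues. Expanding the characteristic polynomial of the displayed matrix gives
  det(λ I - A) = p(λ) = λ^2 + (-2)λ + (-8).
Solving p(λ) = 0 yields eigenvalues ≈ -2, 4. (A is shown rounded to 4 decimals, so these recover the underlying integer eigenvalues to within that precision.)
Verification: the trace of A = 2 equals the sum of eigenvalues 2, and det(A) ≈ -8.0002 matches the eigenvalue product -8.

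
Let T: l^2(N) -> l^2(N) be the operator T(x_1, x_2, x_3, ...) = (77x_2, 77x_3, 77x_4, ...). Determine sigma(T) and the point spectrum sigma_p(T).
sigma(T) = closed disk {z in C : |z| ≤ 77}; sigma_p(T) = open disk {z in C : |z| < 77}

Note T = 77·V where V is the unit left shift (V x)_k = x_{k+1}; so sigma(T) = 77·sigma(V) and ||T|| = 77||V||. ||T x||^2 = 5929sum_{k≥2} |x_k|^2 ≤ 5929||x||^2, with equality on {x : x_1 = 0}, so ||T|| = 77. For any lambda with |lambda| < 77, set r = lambda/77 (|r| < 1); the vector x = (1, r, r^2, ...) is in l^2 and satisfies T x = 77(r, r^2, ...) = lambda x, so lambda is an eigenvalue. On the boundary |lambda| = 77 the geometric series diverges, so no l^2 eigenvector exists, but these lambda lie in the approximate point spectrum. Hence sigma(T) is the closed disk of radius 77 and sigma_p(T) is the open disk.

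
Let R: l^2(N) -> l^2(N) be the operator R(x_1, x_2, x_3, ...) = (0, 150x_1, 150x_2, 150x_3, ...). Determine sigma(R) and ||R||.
sigma(R) = closed disk {z in C : |z| ≤ 150}; ||R|| = 150

Note R = 150·U where U is the unit right shift (U x)_k = x_{k-1} (with x_0 := 0); so ||R|| = 150||U|| and sigma(R) = 150·sigma(U). ||R x||^2 = sum_{k≥1} |150x_k|^2 = 22500||x||^2, so ||R|| = 150 and sigma(R) ⊂ {|z| ≤ 150}. For any |lambda| < 150, the equation (R - lambda I) x = 0 forces x_1 = 0, then 150x_k = lambda x_{k+1} ⇒ x = 0, so R has no eigenvalues. But (R - lambda I) is not surjective for |lambda| < 150: solving (R - lambda I) x = e_1 would require x_n proportional to (lambda/150)^(-n), which is not in l^2. So every |lambda| < 150 lies in the residual spectrum. The boundary |lambda| = 150 is in the approximate point spectrum (the spectrum is closed). Hence sigma(R) is the closed disk of radius 150.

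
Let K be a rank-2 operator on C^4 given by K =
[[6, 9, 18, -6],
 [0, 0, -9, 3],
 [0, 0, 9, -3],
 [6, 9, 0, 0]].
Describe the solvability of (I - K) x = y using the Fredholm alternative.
(I - K) is invertible (det(I - K) = 49 ≠ 0), so for every y in C^4 the equation (I - K) x = y has a unique solution.

K has rank 2 and factors as K = U V^T = u1 v1^T + u2 v2^T with u1 = (3, 0, 0, 3), v1 = (2, 3, 3, -1), u2 = (3, -3, 3, -3), v2 = (0, 0, 3, -1) (multiplying out reproduces the displayed K). The nonzero eigenvalues of U V^T coincide with those of the 2 x 2 matrix G = V^T U = [[v1·u1, v1·u2], [v2·u1, v2·u2]] = [[3, 9], [-3, 12]], and by the Sylvester determinant identity det(I_4 - U V^T) = det(I_2 - V^T U) = det([[-2, -9], [3, -11]]) = (-2)(-11) - (-9)(3) = 49. (Direct check: I - K =
[[-5, -9, -18, 6],
 [0, 1, 9, -3],
 [0, 0, -8, 3],
 [-6, -9, 0, 1]]
has determinant 49.) The finite-dimensional Fredholm alternative says: either (I - K) is invertible, or ker(I - K) ≠ {0} and then range(I - K) = ker((I - K)^*)^⊥, with dim ker(I - K) = dim ker((I - K)^*). Since det(I - K) ≠ 0, 1 is not an eigenvalue of K and ker(I - K) = {0}, so we are in the first case: for every y there is a unique x = (I - K)^(-1) y. (Explicitly, by the Woodbury identity, (I - U V^T)^(-1) = I + U (I_2 - G)^(-1) V^T.)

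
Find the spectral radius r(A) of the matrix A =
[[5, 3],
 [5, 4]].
r(A) = (9 + sqrt(61))/2 ≈ 8.4051

The eigenvalues of A are the roots of its characteristic polynomial. With M = A (coefficients from the trace and determinant):
  p(λ) = det(λ I - M) = λ^2 - 9λ + 5.
For λ^2 - 9λ + 5 the discriminant is 61. It is nonnegative but not a perfect square, so the roots are real and irrational: λ = (9 ± sqrt(61))/2 ≈ 8.4051, 0.5949.
Thus the eigenvalues (to 4 decimals) are 8.4051 (modulus 8.4051); 0.5949 (modulus 0.5949). The spectral radius is the largest modulus: r(A) = (9 + sqrt(61))/2 ≈ 8.4051. (Cross-check: r(A) ≤ ||A||_2 ≈ 8.6409; equality holds whenever A is normal, though it can also hold for some non-normal A.)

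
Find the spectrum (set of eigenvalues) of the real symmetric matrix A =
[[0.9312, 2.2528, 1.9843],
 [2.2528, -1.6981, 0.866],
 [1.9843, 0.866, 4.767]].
sigma(A) ≈ {-3, 1, 6}

A is real symmetric, so its spectrum consists of real eigenvalues. Expanding the characteristic polynomial of the displayed matrix gives
  det(λ I - A) = p(λ) = λ^3 + (-4)λ^2 + (-15)λ + (18).
Solving p(λ) = 0 yields eigenvalues ≈ -3, 1, 6. (A is shown rounded to 4 decimals, so these recover the underlying integer eigenvalues to within that precision.)
Verification: the trace of A = 4 equals the sum of eigenvalues 4, and det(A) ≈ -18.0007 matches the eigenvalue product -18.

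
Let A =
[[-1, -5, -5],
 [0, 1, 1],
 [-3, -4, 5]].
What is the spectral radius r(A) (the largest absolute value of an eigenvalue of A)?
r(A) ≈ 6.6095

The eigenvalues of A are the roots of its characteristic polynomial. With M = A (coefficients from the trace, the sum of principal 2x2 minors, and det A):
  p(λ) = det(λ I - M) = λ^3 - 5λ^2 - 12λ + 9.
No integer candidate from the rational root theorem (±divisors of 9) is a root, so the roots are irrational. The cubic discriminant is Δ = 22545 > 0, so there are three distinct real roots. p(-3) = -27 and p(-2) = 5 have opposite signs, so a root lies in (-3, -2); Newton's method refines it to λ ≈ -2.2223. p(0) = 9 and p(1) = -7 have opposite signs, so a root lies in (0, 1); Newton's method refines it to λ ≈ 0.6127. p(6) = -27 and p(7) = 23 have opposite signs, so a root lies in (6, 7); Newton's method refines it to λ ≈ 6.6095. Check (Vieta): the three roots sum to 5, matching tr M = 5.
Thus the eigenvalues (to 4 decimals) are -2.2223 (modulus 2.2223); 0.6127 (modulus 0.6127); 6.6095 (modulus 6.6095). The spectral radius is the largest modulus: r(A) ≈ 6.6095. (Cross-check: r(A) ≤ ||A||_2 ≈ 7.3551; equality holds whenever A is normal, though it can also hold for some non-normal A.)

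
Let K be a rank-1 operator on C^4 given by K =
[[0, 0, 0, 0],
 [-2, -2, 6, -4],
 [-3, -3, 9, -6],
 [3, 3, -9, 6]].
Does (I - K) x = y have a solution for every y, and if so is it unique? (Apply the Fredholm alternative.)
(I - K) is invertible (det(I - K) = -12 ≠ 0), so for every y in C^4 the equation (I - K) x = y has a unique solution.

K has rank 1, so it is an outer product K = u v^T: every row of K is a multiple of one row vector. Reading off the entries, u = (0, 2, 3, -3) and v = (-1, -1, 3, -2) (row i of K equals u_i·v^T). A rank-one matrix u v^T satisfies K u = u (v·u) and kills the (3)-dimensional subspace v^⊥, so its characteristic polynomial is lambda^3 (lambda - v·u) with v·u = tr K = 13. Hence the eigenvalues of I - K are 1 (multiplicity 3) and 1 - (13) = -12, so det(I - K) = -12. (Direct check: I - K =
[[1, 0, 0, 0],
 [2, 3, -6, 4],
 [3, 3, -8, 6],
 [-3, -3, 9, -5]]
has determinant -12.) The finite-dimensional Fredholm alternative says: either (I - K) is invertible, or ker(I - K) ≠ {0} and then range(I - K) = ker((I - K)^*)^⊥, with dim ker(I - K) = dim ker((I - K)^*). Since det(I - K) ≠ 0, 1 is not an eigenvalue of K and ker(I - K) = {0}, so we are in the first case: for every y there is a unique x = (I - K)^(-1) y. Explicitly, by the Sherman–Morrison formula, (I - u v^T)^(-1) = I + u v^T/(1 - v·u), i.e. (I - K)^(-1) = I + K/(-12).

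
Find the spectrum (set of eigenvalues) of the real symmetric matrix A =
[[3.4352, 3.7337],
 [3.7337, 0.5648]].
sigma(A) ≈ {-2, 6}

A is real symmetric, so its spectrum consists of real eigenvalues. Expanding the characteristic polynomial of the displayed matrix gives
  det(λ I - A) = p(λ) = λ^2 + (-4)λ + (-12).
Solving p(λ) = 0 yields eigenvalues ≈ -2, 6. (A is shown rounded to 4 decimals, so these recover the underlying integer eigenvalues to within that precision.)
Verification: the trace of A = 4 equals the sum of eigenvalues 4, and det(A) ≈ -12.0003 matches the eigenvalue product -12.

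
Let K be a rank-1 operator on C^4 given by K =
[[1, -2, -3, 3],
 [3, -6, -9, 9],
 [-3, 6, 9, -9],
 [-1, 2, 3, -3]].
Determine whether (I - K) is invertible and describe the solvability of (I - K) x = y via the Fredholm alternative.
(I - K) is singular (det(I - K) = 0, i.e. 1 ∈ sigma(K)). (I - K) x = y is solvable iff y ⊥ ker((I - K)^*) = span{(1, -2, -3, 3)}, i.e. iff y_1 - 2y_2 - 3y_3 + 3y_4 = 0. When solvable, the solutions are x = y + c·(1, 3, -3, -1), c arbitrary (ker(I - K) = span{(1, 3, -3, -1)}, dimension 1).

K has rank 1, so it is an outer product K = u v^T: every row of K is a multiple of one row vector. Reading off the entries, u = (1, 3, -3, -1) and v = (1, -2, -3, 3) (row i of K equals u_i·v^T). A rank-one matrix u v^T satisfies K u = u (v·u) and kills the (3)-dimensional subspace v^⊥, so its characteristic polynomial is lambda^3 (lambda - v·u) with v·u = tr K = 1. Hence the eigenvalues of I - K are 1 (multiplicity 3) and 1 - (1) = 0, so det(I - K) = 0. (Direct check: I - K =
[[0, 2, 3, -3],
 [-3, 7, 9, -9],
 [3, -6, -8, 9],
 [1, -2, -3, 4]]
has determinant 0.) So 1 is an eigenvalue of K and (I - K) is not invertible. The finite-dimensional Fredholm alternative says: either (I - K) is invertible, or ker(I - K) ≠ {0} and then range(I - K) = ker((I - K)^*)^⊥, with dim ker(I - K) = dim ker((I - K)^*). We are in the second case, so we need both kernels. Kernel of I - K: (I - K) u = u - u (v·u) = u - u = 0, so ker(I - K) = span{u} = span{(1, 3, -3, -1)} (it is exactly 1-dimensional because rank(I - K) = 3). Kernel of the adjoint: K is real, so (I - K)^* = I - K^T = I - v u^T, and (I - v u^T) v = v - v (u·v) = 0; hence ker((I - K)^*) = span{v} = span{(1, -2, -3, 3)}. Therefore (I - K) x = y is solvable iff <y, v> = 0, i.e. iff y_1 - 2y_2 - 3y_3 + 3y_4 = 0. When this holds, K y = u (v·y) = 0, so (I - K) y = y and x = y is a particular solution; the full solution set is the line x = y + c·u = y + c·(1, 3, -3, -1), c ∈ C.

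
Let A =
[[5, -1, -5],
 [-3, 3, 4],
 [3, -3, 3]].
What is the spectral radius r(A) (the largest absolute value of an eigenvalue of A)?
r(A) ≈ 6.808

The eigenvalues of A are the roots of its characteristic polynomial. With M = A (coefficients from the trace, the sum of principal 2x2 minors, and det A):
  p(λ) = det(λ I - M) = λ^3 - 11λ^2 + 63λ - 84.
No integer candidate from the rational root theorem (±divisors of 84) is a root, so the roots are irrational. The cubic discriminant is Δ = -109851 < 0, so there is one real root and a complex-conjugate pair. p(1) = -31 and p(2) = 6 have opposite signs, so a root lies in (1, 2); Newton's method refines it to λ ≈ 1.8123. Dividing out (λ - (1.8123)) leaves approximately λ^2 - 9.1877λ + 46.3488. For λ^2 - 9.1877λ + 46.3488 the discriminant is -100.9822. It is negative, so the remaining roots are the complex-conjugate pair λ ≈ 4.5938 ± 5.0245i. Their product equals the constant term, so |λ|^2 ≈ 46.3488 and |λ| ≈ 6.808.
Thus the eigenvalues (to 4 decimals) are 1.8123 (modulus 1.8123); 4.5938 ± 5.0245i (modulus 6.808). The spectral radius is the largest modulus: r(A) ≈ 6.808. (Cross-check: r(A) ≤ ||A||_2 ≈ 9.0617; equality holds whenever A is normal, though it can also hold for some non-normal A.)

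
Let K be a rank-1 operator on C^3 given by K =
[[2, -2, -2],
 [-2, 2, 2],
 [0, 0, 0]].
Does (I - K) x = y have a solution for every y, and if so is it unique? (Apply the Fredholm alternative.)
(I - K) is invertible (det(I - K) = -3 ≠ 0), so for every y in C^3 the equation (I - K) x = y has a unique solution.

K has rank 1, so it is an outer product K = u v^T: every row of K is a multiple of one row vector. Reading off the entries, u = (1, -1, 0) and v = (2, -2, -2) (row i of K equals u_i·v^T). A rank-one matrix u v^T satisfies K u = u (v·u) and kills the (2)-dimensional subspace v^⊥, so its characteristic polynomial is lambda^2 (lambda - v·u) with v·u = tr K = 4. Hence the eigenvalues of I - K are 1 (multiplicity 2) and 1 - (4) = -3, so det(I - K) = -3. (Direct check: I - K =
[[-1, 2, 2],
 [2, -1, -2],
 [0, 0, 1]]
has determinant -3.) The finite-dimensional Fredholm alternative says: either (I - K) is invertible, or ker(I - K) ≠ {0} and then range(I - K) = ker((I - K)^*)^⊥, with dim ker(I - K) = dim ker((I - K)^*). Since det(I - K) ≠ 0, 1 is not an eigenvalue of K and ker(I - K) = {0}, so we are in the first case: for every y there is a unique x = (I - K)^(-1) y. Explicitly, by the Sherman–Morrison formula, (I - u v^T)^(-1) = I + u v^T/(1 - v·u), i.e. (I - K)^(-1) = I + K/(-3).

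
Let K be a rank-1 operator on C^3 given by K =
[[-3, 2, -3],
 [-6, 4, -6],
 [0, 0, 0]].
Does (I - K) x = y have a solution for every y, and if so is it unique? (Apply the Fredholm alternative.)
(I - K) is singular (det(I - K) = 0, i.e. 1 ∈ sigma(K)). (I - K) x = y is solvable iff y ⊥ ker((I - K)^*) = span{(-3, 2, -3)}, i.e. iff -3y_1 + 2y_2 - 3y_3 = 0. When solvable, the solutions are x = y + c·(1, 2, 0), c arbitrary (ker(I - K) = span{(1, 2, 0)}, dimension 1).

K has rank 1, so it is an outer product K = u v^T: every row of K is a multiple of one row vector. Reading off the entries, u = (1, 2, 0) and v = (-3, 2, -3) (row i of K equals u_i·v^T). A rank-one matrix u v^T satisfies K u = u (v·u) and kills the (2)-dimensional subspace v^⊥, so its characteristic polynomial is lambda^2 (lambda - v·u) with v·u = tr K = 1. Hence the eigenvalues of I - K are 1 (multiplicity 2) and 1 - (1) = 0, so det(I - K) = 0. (Direct check: I - K =
[[4, -2, 3],
 [6, -3, 6],
 [0, 0, 1]]
has determinant 0.) So 1 is an eigenvalue of K and (I - K) is not invertible. The finite-dimensional Fredholm alternative says: either (I - K) is invertible, or ker(I - K) ≠ {0} and then range(I - K) = ker((I - K)^*)^⊥, with dim ker(I - K) = dim ker((I - K)^*). We are in the second case, so we need both kernels. Kernel of I - K: (I - K) u = u - u (v·u) = u - u = 0, so ker(I - K) = span{u} = span{(1, 2, 0)} (it is exactly 1-dimensional because rank(I - K) = 2). Kernel of the adjoint: K is real, so (I - K)^* = I - K^T = I - v u^T, and (I - v u^T) v = v - v (u·v) = 0; hence ker((I - K)^*) = span{v} = span{(-3, 2, -3)}. Therefore (I - K) x = y is solvable iff <y, v> = 0, i.e. iff -3y_1 + 2y_2 - 3y_3 = 0. When this holds, K y = u (v·y) = 0, so (I - K) y = y and x = y is a particular solution; the full solution set is the line x = y + c·u = y + c·(1, 2, 0), c ∈ C.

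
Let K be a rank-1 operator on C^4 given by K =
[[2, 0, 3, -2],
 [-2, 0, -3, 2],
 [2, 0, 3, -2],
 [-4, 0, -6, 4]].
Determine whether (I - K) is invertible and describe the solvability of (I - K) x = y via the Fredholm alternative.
(I - K) is invertible (det(I - K) = -8 ≠ 0), so for every y in C^4 the equation (I - K) x = y has a unique solution.

K has rank 1, so it is an outer product K = u v^T: every row of K is a multiple of one row vector. Reading off the entries, u = (-1, 1, -1, 2) and v = (-2, 0, -3, 2) (row i of K equals u_i·v^T). A rank-one matrix u v^T satisfies K u = u (v·u) and kills the (3)-dimensional subspace v^⊥, so its characteristic polynomial is lambda^3 (lambda - v·u) with v·u = tr K = 9. Hence the eigenvalues of I - K are 1 (multiplicity 3) and 1 - (9) = -8, so det(I - K) = -8. (Direct check: I - K =
[[-1, 0, -3, 2],
 [2, 1, 3, -2],
 [-2, 0, -2, 2],
 [4, 0, 6, -3]]
has determinant -8.) The finite-dimensional Fredholm alternative says: either (I - K) is invertible, or ker(I - K) ≠ {0} and then range(I - K) = ker((I - K)^*)^⊥, with dim ker(I - K) = dim ker((I - K)^*). Since det(I - K) ≠ 0, 1 is not an eigenvalue of K and ker(I - K) = {0}, so we are in the first case: for every y there is a unique x = (I - K)^(-1) y. Explicitly, by the Sherman–Morrison formula, (I - u v^T)^(-1) = I + u v^T/(1 - v·u), i.e. (I - K)^(-1) = I + K/(-8).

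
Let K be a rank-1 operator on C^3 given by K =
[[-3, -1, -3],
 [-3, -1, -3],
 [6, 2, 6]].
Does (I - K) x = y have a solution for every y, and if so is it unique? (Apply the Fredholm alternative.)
(I - K) is invertible (det(I - K) = -1 ≠ 0), so for every y in C^3 the equation (I - K) x = y has a unique solution.

K has rank 1, so it is an outer product K = u v^T: every row of K is a multiple of one row vector. Reading off the entries, u = (-1, -1, 2) and v = (3, 1, 3) (row i of K equals u_i·v^T). A rank-one matrix u v^T satisfies K u = u (v·u) and kills the (2)-dimensional subspace v^⊥, so its characteristic polynomial is lambda^2 (lambda - v·u) with v·u = tr K = 2. Hence the eigenvalues of I - K are 1 (multiplicity 2) and 1 - (2) = -1, so det(I - K) = -1. (Direct check: I - K =
[[4, 1, 3],
 [3, 2, 3],
 [-6, -2, -5]]
has determinant -1.) The finite-dimensional Fredholm alternative says: either (I - K) is invertible, or ker(I - K) ≠ {0} and then range(I - K) = ker((I - K)^*)^⊥, with dim ker(I - K) = dim ker((I - K)^*). Since det(I - K) ≠ 0, 1 is not an eigenvalue of K and ker(I - K) = {0}, so we are in the first case: for every y there is a unique x = (I - K)^(-1) y. Explicitly, by the Sherman–Morrison formula, (I - u v^T)^(-1) = I + u v^T/(1 - v·u), i.e. (I - K)^(-1) = I - K.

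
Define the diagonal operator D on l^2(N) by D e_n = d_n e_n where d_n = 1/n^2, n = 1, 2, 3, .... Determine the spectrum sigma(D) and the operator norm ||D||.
sigma(D) = {1/n^2 : n ≥ 1} ∪ {0}; ||D|| = 1

A bounded diagonal operator on l^2 with diagonal entries d_n has spectrum equal to the closure of {d_n : n ≥ 1}: every d_n is an eigenvalue (with eigenvector e_n), so {d_n} ⊂ sigma(D); the spectrum is closed, so its closure is too; and for lambda not in the closure, (D - lambda I) has bounded inverse (the diagonal entries 1/(d_n - lambda) are bounded). For our sequence d_n = 1/n^2, n = 1, 2, 3, ...:
  - {d_n} = {1/n^2 : n ≥ 1}; the only limit point is 0
  - closure = {1/n^2 : n ≥ 1} ∪ {0}
For the norm: a diagonal operator has ||D|| = sup_n |d_n|. Here d_n = 1/n^2 is positive and decreasing, so sup_n |d_n| = d_1 = 1. So ||D|| = 1.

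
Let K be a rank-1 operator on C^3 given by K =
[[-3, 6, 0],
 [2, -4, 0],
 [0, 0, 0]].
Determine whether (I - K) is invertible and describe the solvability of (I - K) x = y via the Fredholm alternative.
(I - K) is invertible (det(I - K) = 8 ≠ 0), so for every y in C^3 the equation (I - K) x = y has a unique solution.

K has rank 1, so it is an outer product K = u v^T: every row of K is a multiple of one row vector. Reading off the entries, u = (3, -2, 0) and v = (-1, 2, 0) (row i of K equals u_i·v^T). A rank-one matrix u v^T satisfies K u = u (v·u) and kills the (2)-dimensional subspace v^⊥, so its characteristic polynomial is lambda^2 (lambda - v·u) with v·u = tr K = -7. Hence the eigenvalues of I - K are 1 (multiplicity 2) and 1 - (-7) = 8, so det(I - K) = 8. (Direct check: I - K =
[[4, -6, 0],
 [-2, 5, 0],
 [0, 0, 1]]
has determinant 8.) The finite-dimensional Fredholm alternative says: either (I - K) is invertible, or ker(I - K) ≠ {0} and then range(I - K) = ker((I - K)^*)^⊥, with dim ker(I - K) = dim ker((I - K)^*). Since det(I - K) ≠ 0, 1 is not an eigenvalue of K and ker(I - K) = {0}, so we are in the first case: for every y there is a unique x = (I - K)^(-1) y. Explicitly, by the Sherman–Morrison formula, (I - u v^T)^(-1) = I + u v^T/(1 - v·u), i.e. (I - K)^(-1) = I + K/(8).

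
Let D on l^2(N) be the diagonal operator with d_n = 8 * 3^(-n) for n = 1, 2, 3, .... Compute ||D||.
||D|| = 8/3 (attained at n = 1)

For D diagonal, ||D|| = sup_n |d_n|. The sequence d_n = 8 * 3^(-n) is positive and strictly decreasing (ratio 3^(-1) < 1), so the supremum is d_1 = 8/3. Hence ||D|| = 8/3.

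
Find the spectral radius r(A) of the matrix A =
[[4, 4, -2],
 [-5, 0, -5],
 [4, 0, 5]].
r(A) ≈ 6.6428

The eigenvalues of A are the roots of its characteristic polynomial. With M = A (coefficients from the trace, the sum of principal 2x2 minors, and det A):
  p(λ) = det(λ I - M) = λ^3 - 9λ^2 + 48λ - 20.
No integer candidate from the rational root theorem (±divisors of 20) is a root, so the roots are irrational. The cubic discriminant is Δ = -169344 < 0, so there is one real root and a complex-conjugate pair. p(0) = -20 and p(1) = 20 have opposite signs, so a root lies in (0, 1); Newton's method refines it to λ ≈ 0.4532. Dividing out (λ - (0.4532)) leaves approximately λ^2 - 8.5468λ + 44.1262. For λ^2 - 8.5468λ + 44.1262 the discriminant is -103.4579. It is negative, so the remaining roots are the complex-conjugate pair λ ≈ 4.2734 ± 5.0857i. Their product equals the constant term, so |λ|^2 ≈ 44.1262 and |λ| ≈ 6.6428.
Thus the eigenvalues (to 4 decimals) are 0.4532 (modulus 0.4532); 4.2734 ± 5.0857i (modulus 6.6428). The spectral radius is the largest modulus: r(A) ≈ 6.6428. (Cross-check: r(A) ≤ ||A||_2 ≈ 9.6448; equality holds whenever A is normal, though it can also hold for some non-normal A.)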